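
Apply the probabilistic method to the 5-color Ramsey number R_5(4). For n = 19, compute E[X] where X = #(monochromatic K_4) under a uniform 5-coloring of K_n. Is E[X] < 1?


E[X] = C(19, 4) · 5^{1 − 6} = 3876 · 5^{−5} = 3876/3125.
As a reduced fraction: E[X] = 3876/3125 ≈ 1.240320.
Is E[X] < 1? NO.
Since E[X] ≥ 1, the first-moment bound is inconclusive at n = 19; it does NOT by itself certify R_5(4) > 19.

E[X] = 3876/3125 ≈ 1.240320; E[X] ≥ 1; first-moment method inconclusive here.


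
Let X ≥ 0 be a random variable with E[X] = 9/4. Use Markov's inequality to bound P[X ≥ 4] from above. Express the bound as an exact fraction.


μ = E[X] = 9/4, a = 4.
Markov: P[X ≥ 4] ≤ μ/a = (9/4)/4 = 9/16.
Numerically: ≈ 0.562500.
(Since a = 4 > μ = 2.250000, the bound 9/16 is < 1 and informative.)

P[X ≥ 4] ≤ 9/16 ≈ 0.562500.


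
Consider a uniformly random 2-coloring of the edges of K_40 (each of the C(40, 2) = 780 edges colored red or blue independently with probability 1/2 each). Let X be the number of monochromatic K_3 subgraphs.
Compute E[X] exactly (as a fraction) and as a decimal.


Let X = Σ_S X_S over the C(40, 3) = 9880 subsets S of size 3, where X_S = 1 if the K_3 on S is monochromatic.
For a fixed S, the K_3 on S has C(3, 2) = 3 edges. P[all 3 edges red] = (1/2)^3, and likewise for blue, so P[monochromatic] = 2·(1/2)^3 = 2^{1 − 3} = 1/4.
Summing: E[X] = C(40, 3) · 2^{1 − 3} = 9880 · 1/4 = 2470.
Numerically: E[X] ≈ 2470.00000.

E[X] = C(40,3)·2^(1−C(3,2)) = 2470 ≈ 2470.00000.


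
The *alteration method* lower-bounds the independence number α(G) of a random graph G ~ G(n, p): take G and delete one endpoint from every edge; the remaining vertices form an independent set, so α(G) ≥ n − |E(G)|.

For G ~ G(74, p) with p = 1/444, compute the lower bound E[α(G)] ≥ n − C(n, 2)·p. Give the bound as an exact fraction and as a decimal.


E[|E(G)|] = C(74, 2)·p = 2701 · (1/444) = 73/12.
E[α(G)] ≥ n − E[|E(G)|] = 74 − 73/12 = 815/12.
Numerically: ≈ 67.917.
(This is only a lower bound; the true E[α(G)] may be larger.)

E[α(G)] ≥ 815/12 ≈ 67.917.


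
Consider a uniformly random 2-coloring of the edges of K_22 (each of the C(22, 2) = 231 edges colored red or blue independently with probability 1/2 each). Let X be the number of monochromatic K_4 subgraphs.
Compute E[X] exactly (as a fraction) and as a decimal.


Let X = Σ_S X_S over the C(22, 4) = 7315 subsets S of size 4, where X_S = 1 if the K_4 on S is monochromatic.
For a fixed S, the K_4 on S has C(4, 2) = 6 edges. P[all 6 edges red] = (1/2)^6, and likewise for blue, so P[monochromatic] = 2·(1/2)^6 = 2^{1 − 6} = 1/32.
Summing: E[X] = C(22, 4) · 2^{1 − 6} = 7315 · 1/32 = 7315/32.
Numerically: E[X] ≈ 228.593750.

E[X] = C(22,4)·2^(1−C(4,2)) = 7315/32 ≈ 228.593750.


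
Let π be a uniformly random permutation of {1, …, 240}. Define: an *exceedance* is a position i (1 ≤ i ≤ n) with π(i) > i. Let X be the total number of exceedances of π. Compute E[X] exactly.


Write X = Σ_{i=1}^{240} X_i, where X_i = 1_{π(i) > i}.
For each fixed i, π(i) is uniform over {1, …, 240} (marginal of a uniform permutation), so P[π(i) > i] = (n − i)/n. Summing: Σ_{i=1}^{240} (n − i)/n = (0 + 1 + … + 239)/240 = 240(240 − 1)/(2·240) = (240 − 1)/2.
Hence E[X] = Σ_{i=1}^{240} (240 − i)/240 = 239/2 ≈ 119.500.

E[X] = 239/2 = 119.500.


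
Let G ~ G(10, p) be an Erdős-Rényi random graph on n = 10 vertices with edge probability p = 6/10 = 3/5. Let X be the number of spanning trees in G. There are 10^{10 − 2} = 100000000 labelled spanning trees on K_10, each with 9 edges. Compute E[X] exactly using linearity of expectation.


K_10 has 10^{10 − 2} = 100000000 labelled spanning trees.
For each such spanning tree H, let X_H = 1 if all 9 edges of H are present in G. Then P[X_H = 1] = p^{9} = (3/5)^{9} = 19683/1953125.
Summing the indicators: E[X] = Σ_H E[X_H] = 100000000 · p^{9} = 100000000 · 19683/1953125 = 5038848/5.
Numerically: E[X] ≈ 1.0078e+06.

E[X] = 100000000 · (3/5)^{9} = 5038848/5 ≈ 1.0078e+06.


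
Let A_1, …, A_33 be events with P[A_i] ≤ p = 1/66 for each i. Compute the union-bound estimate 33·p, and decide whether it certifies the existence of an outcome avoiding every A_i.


Union bound: P[∪_{i=1}^{33} A_i] ≤ Σ_i P[A_i] ≤ 33·p = 33·(1/66) = 1/2.
Numerically: 1/2 ≈ 0.50000.
Is 1/2 < 1? YES.
Since P[∪ A_i] ≤ 1/2 < 1, the complement has P[∩ A_i^c] ≥ 1 − 1/2 = 1/2 > 0, so some outcome avoids every A_i.

33·p = 1/2 ≈ 0.50000; existence CERTIFIED by the union bound.


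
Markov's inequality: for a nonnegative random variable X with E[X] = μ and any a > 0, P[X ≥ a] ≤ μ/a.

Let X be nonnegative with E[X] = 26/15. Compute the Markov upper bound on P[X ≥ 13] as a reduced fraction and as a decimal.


μ = E[X] = 26/15, a = 13.
Markov: P[X ≥ 13] ≤ μ/a = (26/15)/13 = 2/15.
Numerically: ≈ 0.133333.
(Since a = 13 > μ = 1.733333, the bound 2/15 is < 1 and informative.)

P[X ≥ 13] ≤ 2/15 ≈ 0.133333.


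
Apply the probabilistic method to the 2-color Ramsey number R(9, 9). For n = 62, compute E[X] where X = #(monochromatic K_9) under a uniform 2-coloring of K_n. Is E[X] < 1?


E[X] = C(62, 9) · 2^{1 − 36} = 20286591270 · 2^{−35} = 20286591270/34359738368.
As a reduced fraction: E[X] = 10143295635/17179869184 ≈ 0.5904175.
Is E[X] < 1? YES.
Since E[X] < 1, there exists a 2-coloring of K_{62} with no monochromatic K_9; hence R(9, 9) > 62.

E[X] = 10143295635/17179869184 ≈ 0.5904175; E[X] < 1, so R(9, 9) > 62.


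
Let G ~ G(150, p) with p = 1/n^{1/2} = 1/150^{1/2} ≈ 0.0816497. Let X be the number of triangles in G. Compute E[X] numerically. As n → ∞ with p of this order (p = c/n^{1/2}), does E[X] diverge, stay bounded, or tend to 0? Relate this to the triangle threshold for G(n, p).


Number of potential triangles: C(150, 3) = 551300.
Each occurs with probability p³ ≈ (0.0816497)³ ≈ 5.44331054e-04.
By linearity: E[X] = C(150, 3)·p³ ≈ 551300 · 5.44331054e-04 ≈ 300.089710.
Since α = 1/2 < 1, p = c/n^{1/2} ≫ 1/n is above the triangle threshold p ~ 1/n. Asymptotically E[X] ~ (c³/6)·n^{3(1−α)} = (1³/6)·n^{1.5} → ∞; triangles are abundant w.h.p.

E[X] ≈ 300.089710; in regime p = Θ(1/n^{1/2}) E[X] diverges (above the triangle threshold p ~ 1/n).


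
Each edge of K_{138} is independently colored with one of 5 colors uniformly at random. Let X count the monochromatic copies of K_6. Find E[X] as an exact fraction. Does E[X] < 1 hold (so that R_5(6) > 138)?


E[X] = C(138, 6) · 5^{1 − 15} = 8592039666 · 5^{−14} = 8592039666/6103515625.
As a reduced fraction: E[X] = 8592039666/6103515625 ≈ 1.408.
Is E[X] < 1? NO.
Since E[X] ≥ 1, the first-moment bound is inconclusive at n = 138; it does NOT by itself certify R_5(6) > 138.

E[X] = 8592039666/6103515625 ≈ 1.408; E[X] ≥ 1; first-moment method inconclusive here.


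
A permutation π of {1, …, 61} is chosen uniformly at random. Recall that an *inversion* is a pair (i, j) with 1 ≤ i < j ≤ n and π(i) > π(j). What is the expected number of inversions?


Write X = Σ X_I over the C(61, 2) = 1830 pairs i < j, with X_I the indicator of one inversion.
There are 1830 indicators.
For each fixed pair i < j, the values π(i) and π(j) are two distinct elements of {1, …, 61} in uniformly random order; by symmetry P[π(i) > π(j)] = 1/2.
By linearity: E[X] = 1830 · (1/2) = C(61, 2) · (1/2) = 1830/2 = 915 ≈ 915.000000.

E[X] = 915 = 915.000000.


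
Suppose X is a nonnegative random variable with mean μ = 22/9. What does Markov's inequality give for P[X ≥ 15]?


μ = E[X] = 22/9, a = 15.
Markov: P[X ≥ 15] ≤ μ/a = (22/9)/15 = 22/135.
Numerically: ≈ 0.16296.
(Since a = 15 > μ = 2.44444, the bound 22/135 is < 1 and informative.)

P[X ≥ 15] ≤ 22/135 ≈ 0.16296.


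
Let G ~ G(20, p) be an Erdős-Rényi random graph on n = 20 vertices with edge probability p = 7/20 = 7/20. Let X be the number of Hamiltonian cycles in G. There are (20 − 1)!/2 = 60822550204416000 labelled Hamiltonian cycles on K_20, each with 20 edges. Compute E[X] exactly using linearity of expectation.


K_20 has (20 − 1)!/2 = 60822550204416000 labelled Hamiltonian cycles.
For each such Hamiltonian cycle H, let X_H = 1 if all 20 edges of H are present in G. Then P[X_H = 1] = p^{20} = (7/20)^{20} = 79792266297612001/104857600000000000000000000.
By linearity: E[X] = Σ_H E[X_H] = 60822550204416000 · p^{20} = 60822550204416000 · 79792266297612001/104857600000000000000000000 = 1184855742873690605203907421/25600000000000000000.
Numerically: E[X] ≈ 4.63e+07.

E[X] = 60822550204416000 · (7/20)^{20} = 1184855742873690605203907421/25600000000000000000 ≈ 4.63e+07.


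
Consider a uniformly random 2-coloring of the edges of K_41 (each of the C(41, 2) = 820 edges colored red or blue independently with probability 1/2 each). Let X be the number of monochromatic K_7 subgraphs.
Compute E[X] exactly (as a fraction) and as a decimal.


Let X = Σ_S X_S over the C(41, 7) = 22481940 subsets S of size 7, where X_S = 1 if the K_7 on S is monochromatic.
For a fixed S, the K_7 on S has C(7, 2) = 21 edges. P[all 21 edges red] = (1/2)^21, and likewise for blue, so P[monochromatic] = 2·(1/2)^21 = 2^{1 − 21} = 1/1048576.
Summing: E[X] = C(41, 7) · 2^{1 − 21} = 22481940 · 1/1048576 = 5620485/262144.
Numerically: E[X] ≈ 21.440.

E[X] = C(41,7)·2^(1−C(7,2)) = 5620485/262144 ≈ 21.440.


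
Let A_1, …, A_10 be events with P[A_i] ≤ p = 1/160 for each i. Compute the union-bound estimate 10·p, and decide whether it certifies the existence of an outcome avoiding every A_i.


Union bound: P[∪_{i=1}^{10} A_i] ≤ Σ_i P[A_i] ≤ 10·p = 10·(1/160) = 1/16.
Numerically: 1/16 ≈ 0.0625.
Is 1/16 < 1? YES.
Since P[∪ A_i] ≤ 1/16 < 1, the complement has P[∩ A_i^c] ≥ 1 − 1/16 = 15/16 > 0, so some outcome avoids every A_i.

10·p = 1/16 ≈ 0.0625; existence CERTIFIED by the union bound.


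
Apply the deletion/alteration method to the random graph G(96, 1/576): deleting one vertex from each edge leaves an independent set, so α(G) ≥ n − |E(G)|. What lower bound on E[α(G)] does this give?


E[|E(G)|] = C(96, 2)·p = 4560 · (1/576) = 95/12.
E[α(G)] ≥ n − E[|E(G)|] = 96 − 95/12 = 1057/12.
Numerically: ≈ 88.083.
(This is only a lower bound; the true E[α(G)] may be larger.)

E[α(G)] ≥ 1057/12 ≈ 88.083.


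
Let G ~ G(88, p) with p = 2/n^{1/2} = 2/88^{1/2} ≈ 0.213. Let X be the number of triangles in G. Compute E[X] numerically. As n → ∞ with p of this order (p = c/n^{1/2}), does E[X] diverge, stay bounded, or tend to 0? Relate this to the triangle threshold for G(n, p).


Number of potential triangles: C(88, 3) = 109736.
Each occurs with probability p³ ≈ (0.213)³ ≈ 9.69094e-03.
By linearity: E[X] = C(88, 3)·p³ ≈ 109736 · 9.69094e-03 ≈ 1063.445.
Since α = 1/2 < 1, p = c/n^{1/2} ≫ 1/n is above the triangle threshold p ~ 1/n. Asymptotically E[X] ~ (c³/6)·n^{3(1−α)} = (2³/6)·n^{1.5} → ∞; triangles are abundant w.h.p.

E[X] ≈ 1063.445; in regime p = Θ(1/n^{1/2}) E[X] diverges (above the triangle threshold p ~ 1/n).


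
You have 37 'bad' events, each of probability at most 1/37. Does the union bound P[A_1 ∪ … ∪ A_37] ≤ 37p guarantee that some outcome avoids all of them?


Union bound: P[∪_{i=1}^{37} A_i] ≤ Σ_i P[A_i] ≤ 37·p = 37·(1/37) = 1.
Numerically: 1 ≈ 1.000.
Is 1 < 1? NO.
Since the bound 1 is ≥ 1, the union bound is uninformative here; it does NOT by itself certify existence.

37·p = 1 ≈ 1.000; existence NOT certified by the union bound.


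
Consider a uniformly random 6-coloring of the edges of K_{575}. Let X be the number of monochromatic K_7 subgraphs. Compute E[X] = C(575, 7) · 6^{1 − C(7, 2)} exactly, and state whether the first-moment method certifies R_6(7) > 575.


E[X] = C(575, 7) · 6^{1 − 21} = 3974871393896975 · 6^{−20} = 3974871393896975/3656158440062976.
As a reduced fraction: E[X] = 3974871393896975/3656158440062976 ≈ 1.0871715.
Is E[X] < 1? NO.
Since E[X] ≥ 1, the first-moment bound is inconclusive at n = 575; it does NOT by itself certify R_6(7) > 575.

E[X] = 3974871393896975/3656158440062976 ≈ 1.0871715; E[X] ≥ 1; first-moment method inconclusive here.


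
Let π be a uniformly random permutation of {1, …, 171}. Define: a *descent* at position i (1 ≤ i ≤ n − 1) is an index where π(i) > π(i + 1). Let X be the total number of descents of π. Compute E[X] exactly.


Write X = Σ X_I over i = 1, …, 170, with X_I the indicator of one descent.
There are 170 indicators.
For each fixed i, the pair (π(i), π(i+1)) is a uniformly random ordered pair of distinct values from {1, …, 171}; by symmetry P[π(i) > π(i+1)] = 1/2.
By linearity: E[X] = 170 · (1/2) = (171 − 1) · (1/2) = 85 ≈ 85.000.

E[X] = 85 = 85.000.


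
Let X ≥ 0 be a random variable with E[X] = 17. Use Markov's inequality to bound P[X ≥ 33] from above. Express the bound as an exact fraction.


μ = E[X] = 17, a = 33.
Markov: P[X ≥ 33] ≤ μ/a = (17)/33 = 17/33.
Numerically: ≈ 0.515152.
(Since a = 33 > μ = 17.000000, the bound 17/33 is < 1 and informative.)

P[X ≥ 33] ≤ 17/33 ≈ 0.515152.


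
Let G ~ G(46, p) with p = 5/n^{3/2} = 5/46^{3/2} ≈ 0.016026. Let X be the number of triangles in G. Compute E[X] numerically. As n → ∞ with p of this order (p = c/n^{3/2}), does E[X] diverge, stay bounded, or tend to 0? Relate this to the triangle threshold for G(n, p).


Number of potential triangles: C(46, 3) = 15180.
Each occurs with probability p³ ≈ (0.016026)³ ≈ 4.1162313e-06.
By linearity: E[X] = C(46, 3)·p³ ≈ 15180 · 4.1162313e-06 ≈ 0.06248.
Since α = 3/2 > 1, p = c/n^{3/2} = o(1/n) is below the triangle threshold p ~ 1/n. Asymptotically E[X] ~ (c³/6)·n^{3(1−α)} = (5³/6)·n^{-1.5} → 0, so by Markov's inequality G has no triangles w.h.p.

E[X] ≈ 0.06248; in regime p = Θ(1/n^{3/2}) E[X] tends to 0 (below the triangle threshold p ~ 1/n).


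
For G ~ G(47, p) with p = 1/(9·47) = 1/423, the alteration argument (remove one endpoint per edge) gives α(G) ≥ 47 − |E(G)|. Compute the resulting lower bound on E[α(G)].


E[|E(G)|] = C(47, 2)·p = 1081 · (1/423) = 23/9.
E[α(G)] ≥ n − E[|E(G)|] = 47 − 23/9 = 400/9.
Numerically: ≈ 44.4444.
(This is only a lower bound; the true E[α(G)] may be larger.)

E[α(G)] ≥ 400/9 ≈ 44.4444.


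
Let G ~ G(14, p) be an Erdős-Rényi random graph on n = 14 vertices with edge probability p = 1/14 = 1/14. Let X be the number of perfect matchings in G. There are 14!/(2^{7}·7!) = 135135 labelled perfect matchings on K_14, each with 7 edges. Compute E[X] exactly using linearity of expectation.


K_14 has 14!/(2^{7}·7!) = 135135 labelled perfect matchings.
For each such perfect matching H, let X_H = 1 if all 7 edges of H are present in G. Then P[X_H = 1] = p^{7} = (1/14)^{7} = 1/105413504.
By linearity of expectation: E[X] = Σ_H E[X_H] = 135135 · p^{7} = 135135 · 1/105413504 = 19305/15059072.
Numerically: E[X] ≈ 0.001282.

E[X] = 135135 · (1/14)^{7} = 19305/15059072 ≈ 0.001282.


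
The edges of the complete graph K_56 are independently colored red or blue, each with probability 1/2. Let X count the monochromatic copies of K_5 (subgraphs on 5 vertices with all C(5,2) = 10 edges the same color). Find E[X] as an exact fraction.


Let X = Σ_S X_S over the C(56, 5) = 3819816 subsets S of size 5, where X_S = 1 if the K_5 on S is monochromatic.
For a fixed S, the K_5 on S has C(5, 2) = 10 edges. P[all 10 edges red] = (1/2)^10, and likewise for blue, so P[monochromatic] = 2·(1/2)^10 = 2^{1 − 10} = 1/512.
By linearity: E[X] = C(56, 5) · 2^{1 − 10} = 3819816 · 1/512 = 477477/64.
Numerically: E[X] ≈ 7460.57812.

E[X] = C(56,5)·2^(1−C(5,2)) = 477477/64 ≈ 7460.57812.


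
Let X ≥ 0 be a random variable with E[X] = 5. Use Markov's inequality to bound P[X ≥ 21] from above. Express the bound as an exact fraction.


μ = E[X] = 5, a = 21.
Markov: P[X ≥ 21] ≤ μ/a = (5)/21 = 5/21.
Numerically: ≈ 0.238.
(Since a = 21 > μ = 5.000, the bound 5/21 is < 1 and informative.)

P[X ≥ 21] ≤ 5/21 ≈ 0.238.


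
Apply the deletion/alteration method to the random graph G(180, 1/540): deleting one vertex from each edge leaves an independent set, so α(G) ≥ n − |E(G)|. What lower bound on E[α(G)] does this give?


E[|E(G)|] = C(180, 2)·p = 16110 · (1/540) = 179/6.
E[α(G)] ≥ n − E[|E(G)|] = 180 − 179/6 = 901/6.
Numerically: ≈ 150.166667.
(This is only a lower bound; the true E[α(G)] may be larger.)

E[α(G)] ≥ 901/6 ≈ 150.166667.


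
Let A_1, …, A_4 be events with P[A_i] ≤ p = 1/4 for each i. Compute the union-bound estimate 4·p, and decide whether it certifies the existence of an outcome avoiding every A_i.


Union bound: P[∪_{i=1}^{4} A_i] ≤ Σ_i P[A_i] ≤ 4·p = 4·(1/4) = 1.
Numerically: 1 ≈ 1.0000.
Is 1 < 1? NO.
Since the bound 1 is ≥ 1, the union bound is uninformative here; it does NOT by itself certify existence.

4·p = 1 ≈ 1.0000; existence NOT certified by the union bound.


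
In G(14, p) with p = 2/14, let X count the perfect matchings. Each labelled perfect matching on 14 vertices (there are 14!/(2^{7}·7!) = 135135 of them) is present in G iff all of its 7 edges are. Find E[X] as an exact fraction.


K_14 has 14!/(2^{7}·7!) = 135135 labelled perfect matchings.
For each such perfect matching H, let X_H = 1 if all 7 edges of H are present in G. Then P[X_H = 1] = p^{7} = (1/7)^{7} = 1/823543.
Summing the indicators: E[X] = Σ_H E[X_H] = 135135 · p^{7} = 135135 · 1/823543 = 19305/117649.
Numerically: E[X] ≈ 0.16409.

E[X] = 135135 · (1/7)^{7} = 19305/117649 ≈ 0.16409.


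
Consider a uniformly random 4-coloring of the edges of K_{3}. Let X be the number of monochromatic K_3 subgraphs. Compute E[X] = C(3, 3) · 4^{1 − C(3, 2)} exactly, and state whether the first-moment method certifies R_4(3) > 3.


E[X] = C(3, 3) · 4^{1 − 3} = 1 · 4^{−2} = 1/16.
As a reduced fraction: E[X] = 1/16 ≈ 0.062.
Is E[X] < 1? YES.
Since E[X] < 1, there exists a 4-coloring of K_{3} with no monochromatic K_3; hence R_4(3) > 3.

E[X] = 1/16 ≈ 0.062; E[X] < 1, so R_4(3) > 3.


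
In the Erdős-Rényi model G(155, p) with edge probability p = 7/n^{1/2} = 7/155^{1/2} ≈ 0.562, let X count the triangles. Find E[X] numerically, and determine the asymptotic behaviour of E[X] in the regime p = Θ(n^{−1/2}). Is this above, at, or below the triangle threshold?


Number of potential triangles: C(155, 3) = 608685.
Each occurs with probability p³ ≈ (0.562)³ ≈ 1.77745e-01.
By linearity: E[X] = C(155, 3)·p³ ≈ 608685 · 1.77745e-01 ≈ 108190.511.
Since α = 1/2 < 1, p = c/n^{1/2} ≫ 1/n is above the triangle threshold p ~ 1/n. Asymptotically E[X] ~ (c³/6)·n^{3(1−α)} = (7³/6)·n^{1.5} → ∞; triangles are abundant w.h.p.

E[X] ≈ 108190.511; in regime p = Θ(1/n^{1/2}) E[X] diverges (above the triangle threshold p ~ 1/n).


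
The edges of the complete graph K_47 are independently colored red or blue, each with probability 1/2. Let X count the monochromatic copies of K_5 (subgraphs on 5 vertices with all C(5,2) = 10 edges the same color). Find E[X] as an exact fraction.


Let X = Σ_S X_S over the C(47, 5) = 1533939 subsets S of size 5, where X_S = 1 if the K_5 on S is monochromatic.
For a fixed S, the K_5 on S has C(5, 2) = 10 edges. P[all 10 edges red] = (1/2)^10, and likewise for blue, so P[monochromatic] = 2·(1/2)^10 = 2^{1 − 10} = 1/512.
Summing: E[X] = C(47, 5) · 2^{1 − 10} = 1533939 · 1/512 = 1533939/512.
Numerically: E[X] ≈ 2995.97461.

E[X] = C(47,5)·2^(1−C(5,2)) = 1533939/512 ≈ 2995.97461.


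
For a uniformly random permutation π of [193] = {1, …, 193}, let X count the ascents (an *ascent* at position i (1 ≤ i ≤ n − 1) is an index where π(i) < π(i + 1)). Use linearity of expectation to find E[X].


Write X = Σ X_I over i = 1, …, 192, with X_I the indicator of one ascent.
There are 192 indicators.
For each fixed i, the pair (π(i), π(i+1)) is a uniformly random ordered pair of distinct values from {1, …, 193}; by symmetry P[π(i) < π(i+1)] = 1/2.
By linearity: E[X] = 192 · (1/2) = (193 − 1) · (1/2) = 96 ≈ 96.0000.

E[X] = 96 = 96.0000.


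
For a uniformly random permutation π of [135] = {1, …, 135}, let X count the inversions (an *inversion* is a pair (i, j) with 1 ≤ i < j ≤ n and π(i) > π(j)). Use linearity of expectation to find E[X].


Write X = Σ X_I over the C(135, 2) = 9045 pairs i < j, with X_I the indicator of one inversion.
There are 9045 indicators.
For each fixed pair i < j, the values π(i) and π(j) are two distinct elements of {1, …, 135} in uniformly random order; by symmetry P[π(i) > π(j)] = 1/2.
By linearity: E[X] = 9045 · (1/2) = C(135, 2) · (1/2) = 9045/2 = 9045/2 ≈ 4522.5000.

E[X] = 9045/2 = 4522.5000.


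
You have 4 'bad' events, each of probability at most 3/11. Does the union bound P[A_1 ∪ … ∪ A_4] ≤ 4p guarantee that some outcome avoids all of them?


Union bound: P[∪_{i=1}^{4} A_i] ≤ Σ_i P[A_i] ≤ 4·p = 4·(3/11) = 12/11.
Numerically: 12/11 ≈ 1.091.
Is 12/11 < 1? NO.
Since the bound 12/11 is ≥ 1, the union bound is uninformative here; it does NOT by itself certify existence.

4·p = 12/11 ≈ 1.091; existence NOT certified by the union bound.


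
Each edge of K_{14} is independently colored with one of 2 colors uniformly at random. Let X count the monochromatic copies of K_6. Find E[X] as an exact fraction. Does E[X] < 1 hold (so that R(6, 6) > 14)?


E[X] = C(14, 6) · 2^{1 − 15} = 3003 · 2^{−14} = 3003/16384.
As a reduced fraction: E[X] = 3003/16384 ≈ 0.18329.
Is E[X] < 1? YES.
Since E[X] < 1, there exists a 2-coloring of K_{14} with no monochromatic K_6; hence R(6, 6) > 14.

E[X] = 3003/16384 ≈ 0.18329; E[X] < 1, so R(6, 6) > 14.


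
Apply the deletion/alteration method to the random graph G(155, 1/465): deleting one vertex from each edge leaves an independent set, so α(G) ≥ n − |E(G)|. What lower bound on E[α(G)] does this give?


E[|E(G)|] = C(155, 2)·p = 11935 · (1/465) = 77/3.
E[α(G)] ≥ n − E[|E(G)|] = 155 − 77/3 = 388/3.
Numerically: ≈ 129.333.
(This is only a lower bound; the true E[α(G)] may be larger.)

E[α(G)] ≥ 388/3 ≈ 129.333.


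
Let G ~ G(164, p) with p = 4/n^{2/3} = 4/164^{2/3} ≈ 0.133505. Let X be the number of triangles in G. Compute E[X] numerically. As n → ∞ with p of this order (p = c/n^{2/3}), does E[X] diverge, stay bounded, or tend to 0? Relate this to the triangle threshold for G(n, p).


Number of potential triangles: C(164, 3) = 721764.
Each occurs with probability p³ ≈ (0.133505)³ ≈ 2.37953599e-03.
By linearity: E[X] = C(164, 3)·p³ ≈ 721764 · 2.37953599e-03 ≈ 1717.463415.
Since α = 2/3 < 1, p = c/n^{2/3} ≫ 1/n is above the triangle threshold p ~ 1/n. Asymptotically E[X] ~ (c³/6)·n^{3(1−α)} = (4³/6)·n^{1} → ∞; triangles are abundant w.h.p.

E[X] ≈ 1717.463415; in regime p = Θ(1/n^{2/3}) E[X] diverges (above the triangle threshold p ~ 1/n).


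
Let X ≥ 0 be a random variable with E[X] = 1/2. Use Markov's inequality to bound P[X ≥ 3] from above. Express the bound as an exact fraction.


μ = E[X] = 1/2, a = 3.
Markov: P[X ≥ 3] ≤ μ/a = (1/2)/3 = 1/6.
Numerically: ≈ 0.167.
(Since a = 3 > μ = 0.500, the bound 1/6 is < 1 and informative.)

P[X ≥ 3] ≤ 1/6 ≈ 0.167.


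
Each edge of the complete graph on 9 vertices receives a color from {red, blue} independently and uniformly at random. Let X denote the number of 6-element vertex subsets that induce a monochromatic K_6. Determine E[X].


Let X = Σ_S X_S over the C(9, 6) = 84 subsets S of size 6, where X_S = 1 if the K_6 on S is monochromatic.
For a fixed S, the K_6 on S has C(6, 2) = 15 edges. P[all 15 edges red] = (1/2)^15, and likewise for blue, so P[monochromatic] = 2·(1/2)^15 = 2^{1 − 15} = 1/16384.
By linearity: E[X] = C(9, 6) · 2^{1 − 15} = 84 · 1/16384 = 21/4096.
Numerically: E[X] ≈ 0.005.

E[X] = C(9,6)·2^(1−C(6,2)) = 21/4096 ≈ 0.005.


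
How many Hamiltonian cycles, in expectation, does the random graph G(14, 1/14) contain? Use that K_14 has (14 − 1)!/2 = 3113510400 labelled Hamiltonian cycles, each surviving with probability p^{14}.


K_14 has (14 − 1)!/2 = 3113510400 labelled Hamiltonian cycles.
For each such Hamiltonian cycle H, let X_H = 1 if all 14 edges of H are present in G. Then P[X_H = 1] = p^{14} = (1/14)^{14} = 1/11112006825558016.
By linearity of expectation: E[X] = Σ_H E[X_H] = 3113510400 · p^{14} = 3113510400 · 1/11112006825558016 = 868725/3100448333024.
Numerically: E[X] ≈ 2.802e-07.

E[X] = 3113510400 · (1/14)^{14} = 868725/3100448333024 ≈ 2.802e-07.


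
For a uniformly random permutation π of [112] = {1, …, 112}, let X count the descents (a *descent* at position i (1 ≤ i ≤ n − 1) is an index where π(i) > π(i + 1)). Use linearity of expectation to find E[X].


Write X = Σ X_I over i = 1, …, 111, with X_I the indicator of one descent.
There are 111 indicators.
For each fixed i, the pair (π(i), π(i+1)) is a uniformly random ordered pair of distinct values from {1, …, 112}; by symmetry P[π(i) > π(i+1)] = 1/2.
By linearity: E[X] = 111 · (1/2) = (112 − 1) · (1/2) = 111/2 ≈ 55.50000.

E[X] = 111/2 = 55.50000.


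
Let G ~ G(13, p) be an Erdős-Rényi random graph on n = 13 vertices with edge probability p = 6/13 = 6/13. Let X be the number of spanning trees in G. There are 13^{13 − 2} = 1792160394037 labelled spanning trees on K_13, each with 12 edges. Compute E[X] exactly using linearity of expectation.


K_13 has 13^{13 − 2} = 1792160394037 labelled spanning trees.
For each such spanning tree H, let X_H = 1 if all 12 edges of H are present in G. Then P[X_H = 1] = p^{12} = (6/13)^{12} = 2176782336/23298085122481.
Summing the indicators: E[X] = Σ_H E[X_H] = 1792160394037 · p^{12} = 1792160394037 · 2176782336/23298085122481 = 2176782336/13.
Numerically: E[X] ≈ 1.6744e+08.

E[X] = 1792160394037 · (6/13)^{12} = 2176782336/13 ≈ 1.6744e+08.


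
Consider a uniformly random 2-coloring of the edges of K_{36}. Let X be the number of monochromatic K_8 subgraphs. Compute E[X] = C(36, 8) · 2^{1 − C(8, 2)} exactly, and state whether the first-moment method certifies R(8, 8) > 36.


E[X] = C(36, 8) · 2^{1 − 28} = 30260340 · 2^{−27} = 30260340/134217728.
As a reduced fraction: E[X] = 7565085/33554432 ≈ 0.2255.
Is E[X] < 1? YES.
Since E[X] < 1, there exists a 2-coloring of K_{36} with no monochromatic K_8; hence R(8, 8) > 36.

E[X] = 7565085/33554432 ≈ 0.2255; E[X] < 1, so R(8, 8) > 36.


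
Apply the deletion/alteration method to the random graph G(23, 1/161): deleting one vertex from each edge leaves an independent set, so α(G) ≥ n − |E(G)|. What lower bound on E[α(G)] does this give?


E[|E(G)|] = C(23, 2)·p = 253 · (1/161) = 11/7.
E[α(G)] ≥ n − E[|E(G)|] = 23 − 11/7 = 150/7.
Numerically: ≈ 21.428571.
(This is only a lower bound; the true E[α(G)] may be larger.)

E[α(G)] ≥ 150/7 ≈ 21.428571.


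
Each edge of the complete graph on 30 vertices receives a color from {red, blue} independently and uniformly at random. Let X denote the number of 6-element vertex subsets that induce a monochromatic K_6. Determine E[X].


Let X = Σ_S X_S over the C(30, 6) = 593775 subsets S of size 6, where X_S = 1 if the K_6 on S is monochromatic.
For a fixed S, the K_6 on S has C(6, 2) = 15 edges. P[all 15 edges red] = (1/2)^15, and likewise for blue, so P[monochromatic] = 2·(1/2)^15 = 2^{1 − 15} = 1/16384.
By linearity of expectation: E[X] = C(30, 6) · 2^{1 − 15} = 593775 · 1/16384 = 593775/16384.
Numerically: E[X] ≈ 36.2411.

E[X] = C(30,6)·2^(1−C(6,2)) = 593775/16384 ≈ 36.2411.


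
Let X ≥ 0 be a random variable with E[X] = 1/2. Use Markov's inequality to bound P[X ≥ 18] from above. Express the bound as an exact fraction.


μ = E[X] = 1/2, a = 18.
Markov: P[X ≥ 18] ≤ μ/a = (1/2)/18 = 1/36.
Numerically: ≈ 0.0278.
(Since a = 18 > μ = 0.5000, the bound 1/36 is < 1 and informative.)

P[X ≥ 18] ≤ 1/36 ≈ 0.0278.


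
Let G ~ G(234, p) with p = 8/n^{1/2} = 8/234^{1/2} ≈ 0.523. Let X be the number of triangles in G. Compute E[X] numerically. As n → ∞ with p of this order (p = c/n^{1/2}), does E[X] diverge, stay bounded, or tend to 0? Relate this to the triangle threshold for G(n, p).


Number of potential triangles: C(234, 3) = 2108184.
Each occurs with probability p³ ≈ (0.523)³ ≈ 1.430363e-01.
By linearity: E[X] = C(234, 3)·p³ ≈ 2108184 · 1.430363e-01 ≈ 301546.7748.
Since α = 1/2 < 1, p = c/n^{1/2} ≫ 1/n is above the triangle threshold p ~ 1/n. Asymptotically E[X] ~ (c³/6)·n^{3(1−α)} = (8³/6)·n^{1.5} → ∞; triangles are abundant w.h.p.

E[X] ≈ 301546.7748; in regime p = Θ(1/n^{1/2}) E[X] diverges (above the triangle threshold p ~ 1/n).


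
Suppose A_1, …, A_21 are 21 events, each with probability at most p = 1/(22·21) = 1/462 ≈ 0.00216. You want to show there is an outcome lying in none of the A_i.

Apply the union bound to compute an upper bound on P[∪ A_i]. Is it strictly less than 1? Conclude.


Union bound: P[∪_{i=1}^{21} A_i] ≤ Σ_i P[A_i] ≤ 21·p = 21·(1/462) = 1/22.
Numerically: 1/22 ≈ 0.04545.
Is 1/22 < 1? YES.
Since P[∪ A_i] ≤ 1/22 < 1, the complement has P[∩ A_i^c] ≥ 1 − 1/22 = 21/22 > 0, so some outcome avoids every A_i.

21·p = 1/22 ≈ 0.04545; existence CERTIFIED by the union bound.


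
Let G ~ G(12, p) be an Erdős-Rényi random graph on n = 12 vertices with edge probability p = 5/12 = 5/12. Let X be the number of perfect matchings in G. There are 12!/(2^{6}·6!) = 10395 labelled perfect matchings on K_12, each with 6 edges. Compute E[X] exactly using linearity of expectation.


K_12 has 12!/(2^{6}·6!) = 10395 labelled perfect matchings.
For each such perfect matching H, let X_H = 1 if all 6 edges of H are present in G. Then P[X_H = 1] = p^{6} = (5/12)^{6} = 15625/2985984.
By linearity: E[X] = Σ_H E[X_H] = 10395 · p^{6} = 10395 · 15625/2985984 = 6015625/110592.
Numerically: E[X] ≈ 54.39.

E[X] = 10395 · (5/12)^{6} = 6015625/110592 ≈ 54.39.


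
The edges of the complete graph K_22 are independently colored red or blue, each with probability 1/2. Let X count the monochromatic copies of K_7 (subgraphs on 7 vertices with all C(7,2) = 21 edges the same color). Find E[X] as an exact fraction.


Let X = Σ_S X_S over the C(22, 7) = 170544 subsets S of size 7, where X_S = 1 if the K_7 on S is monochromatic.
For a fixed S, the K_7 on S has C(7, 2) = 21 edges. P[all 21 edges red] = (1/2)^21, and likewise for blue, so P[monochromatic] = 2·(1/2)^21 = 2^{1 − 21} = 1/1048576.
By linearity: E[X] = C(22, 7) · 2^{1 − 21} = 170544 · 1/1048576 = 10659/65536.
Numerically: E[X] ≈ 0.163.

E[X] = C(22,7)·2^(1−C(7,2)) = 10659/65536 ≈ 0.163.


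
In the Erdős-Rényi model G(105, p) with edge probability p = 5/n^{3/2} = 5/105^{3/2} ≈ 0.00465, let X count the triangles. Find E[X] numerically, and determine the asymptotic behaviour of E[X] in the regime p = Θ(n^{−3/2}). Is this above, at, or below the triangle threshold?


Number of potential triangles: C(105, 3) = 187460.
Each occurs with probability p³ ≈ (0.00465)³ ≈ 1.00359e-07.
By linearity: E[X] = C(105, 3)·p³ ≈ 187460 · 1.00359e-07 ≈ 0.019.
Since α = 3/2 > 1, p = c/n^{3/2} = o(1/n) is below the triangle threshold p ~ 1/n. Asymptotically E[X] ~ (c³/6)·n^{3(1−α)} = (5³/6)·n^{-1.5} → 0, so by Markov's inequality G has no triangles w.h.p.

E[X] ≈ 0.019; in regime p = Θ(1/n^{3/2}) E[X] tends to 0 (below the triangle threshold p ~ 1/n).


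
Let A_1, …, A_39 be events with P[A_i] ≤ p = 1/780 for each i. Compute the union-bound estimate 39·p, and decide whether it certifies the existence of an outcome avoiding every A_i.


Union bound: P[∪_{i=1}^{39} A_i] ≤ Σ_i P[A_i] ≤ 39·p = 39·(1/780) = 1/20.
Numerically: 1/20 ≈ 0.050000.
Is 1/20 < 1? YES.
Since P[∪ A_i] ≤ 1/20 < 1, the complement has P[∩ A_i^c] ≥ 1 − 1/20 = 19/20 > 0, so some outcome avoids every A_i.

39·p = 1/20 ≈ 0.050000; existence CERTIFIED by the union bound.


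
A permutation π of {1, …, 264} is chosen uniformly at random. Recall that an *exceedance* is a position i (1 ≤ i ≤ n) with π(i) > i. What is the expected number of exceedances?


Write X = Σ_{i=1}^{264} X_i, where X_i = 1_{π(i) > i}.
For each fixed i, π(i) is uniform over {1, …, 264} (marginal of a uniform permutation), so P[π(i) > i] = (n − i)/n. Summing: Σ_{i=1}^{264} (n − i)/n = (0 + 1 + … + 263)/264 = 264(264 − 1)/(2·264) = (264 − 1)/2.
Hence E[X] = Σ_{i=1}^{264} (264 − i)/264 = 263/2 ≈ 131.5000.

E[X] = 263/2 = 131.5000.


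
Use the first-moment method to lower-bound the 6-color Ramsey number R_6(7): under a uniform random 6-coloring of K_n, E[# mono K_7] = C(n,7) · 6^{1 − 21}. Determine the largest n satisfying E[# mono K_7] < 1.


We need C(n, 7) · 6^{1 − 21} < 1, i.e. C(n, 7) < 6^{21 − 1} = 3656158440062976.
Check values of n near the boundary:
  n = 567: C(567, 7) = 3601671315933933; 3601671315933933 < 3656158440062976? YES
  n = 568: C(568, 7) = 3646611956239704; 3646611956239704 < 3656158440062976? YES
  n = 569: C(569, 7) = 3692032389858348; 3692032389858348 < 3656158440062976? NO
  n = 570: C(570, 7) = 3737936877831720; 3737936877831720 < 3656158440062976? NO
  n = 571: C(571, 7) = 3784329711421830; 3784329711421830 < 3656158440062976? NO
The largest n with C(n, 7) < 3656158440062976 is n = 568 (where E[X] = 16882462760369/16926659444736 ≈ 0.9973889). Hence R_6(7) > 568, i.e. R_6(7) ≥ 569.

Largest n = 568; hence R_6(7) > 568.


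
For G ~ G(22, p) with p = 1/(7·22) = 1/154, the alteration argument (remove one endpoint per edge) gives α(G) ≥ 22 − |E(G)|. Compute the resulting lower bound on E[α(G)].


E[|E(G)|] = C(22, 2)·p = 231 · (1/154) = 3/2.
E[α(G)] ≥ n − E[|E(G)|] = 22 − 3/2 = 41/2.
Numerically: ≈ 20.500000.
(This is only a lower bound; the true E[α(G)] may be larger.)

E[α(G)] ≥ 41/2 ≈ 20.500000.


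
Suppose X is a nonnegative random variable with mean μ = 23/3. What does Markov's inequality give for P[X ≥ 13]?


μ = E[X] = 23/3, a = 13.
Markov: P[X ≥ 13] ≤ μ/a = (23/3)/13 = 23/39.
Numerically: ≈ 0.58974.
(Since a = 13 > μ = 7.66667, the bound 23/39 is < 1 and informative.)

P[X ≥ 13] ≤ 23/39 ≈ 0.58974.


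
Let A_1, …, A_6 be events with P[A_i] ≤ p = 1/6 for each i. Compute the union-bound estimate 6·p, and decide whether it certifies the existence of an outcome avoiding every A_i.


Union bound: P[∪_{i=1}^{6} A_i] ≤ Σ_i P[A_i] ≤ 6·p = 6·(1/6) = 1.
Numerically: 1 ≈ 1.0000.
Is 1 < 1? NO.
Since the bound 1 is ≥ 1, the union bound is uninformative here; it does NOT by itself certify existence.

6·p = 1 ≈ 1.0000; existence NOT certified by the union bound.


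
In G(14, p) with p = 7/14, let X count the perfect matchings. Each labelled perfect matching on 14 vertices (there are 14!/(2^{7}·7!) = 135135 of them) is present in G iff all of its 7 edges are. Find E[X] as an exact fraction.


K_14 has 14!/(2^{7}·7!) = 135135 labelled perfect matchings.
For each such perfect matching H, let X_H = 1 if all 7 edges of H are present in G. Then P[X_H = 1] = p^{7} = (1/2)^{7} = 1/128.
Summing the indicators: E[X] = Σ_H E[X_H] = 135135 · p^{7} = 135135 · 1/128 = 135135/128.
Numerically: E[X] ≈ 1.06e+03.

E[X] = 135135 · (1/2)^{7} = 135135/128 ≈ 1.06e+03.


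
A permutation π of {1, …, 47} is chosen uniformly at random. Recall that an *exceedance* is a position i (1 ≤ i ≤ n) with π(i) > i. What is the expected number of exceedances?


Write X = Σ_{i=1}^{47} X_i, where X_i = 1_{π(i) > i}.
For each fixed i, π(i) is uniform over {1, …, 47} (marginal of a uniform permutation), so P[π(i) > i] = (n − i)/n. Summing: Σ_{i=1}^{47} (n − i)/n = (0 + 1 + … + 46)/47 = 47(47 − 1)/(2·47) = (47 − 1)/2.
Hence E[X] = Σ_{i=1}^{47} (47 − i)/47 = 23 ≈ 23.0000.

E[X] = 23 = 23.0000.


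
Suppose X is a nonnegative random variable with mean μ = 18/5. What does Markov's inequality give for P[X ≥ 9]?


μ = E[X] = 18/5, a = 9.
Markov: P[X ≥ 9] ≤ μ/a = (18/5)/9 = 2/5.
Numerically: ≈ 0.40000.
(Since a = 9 > μ = 3.60000, the bound 2/5 is < 1 and informative.)

P[X ≥ 9] ≤ 2/5 ≈ 0.40000.


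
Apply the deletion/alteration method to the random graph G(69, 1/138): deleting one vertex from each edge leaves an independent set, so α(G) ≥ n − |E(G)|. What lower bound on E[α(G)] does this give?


E[|E(G)|] = C(69, 2)·p = 2346 · (1/138) = 17.
E[α(G)] ≥ n − E[|E(G)|] = 69 − 17 = 52.
Numerically: ≈ 52.0000.
(This is only a lower bound; the true E[α(G)] may be larger.)

E[α(G)] ≥ 52 ≈ 52.0000.


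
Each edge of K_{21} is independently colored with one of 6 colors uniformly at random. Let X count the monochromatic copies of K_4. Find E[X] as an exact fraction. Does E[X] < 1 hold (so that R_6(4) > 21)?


E[X] = C(21, 4) · 6^{1 − 6} = 5985 · 6^{−5} = 5985/7776.
As a reduced fraction: E[X] = 665/864 ≈ 0.76968.
Is E[X] < 1? YES.
Since E[X] < 1, there exists a 6-coloring of K_{21} with no monochromatic K_4; hence R_6(4) > 21.

E[X] = 665/864 ≈ 0.76968; E[X] < 1, so R_6(4) > 21.


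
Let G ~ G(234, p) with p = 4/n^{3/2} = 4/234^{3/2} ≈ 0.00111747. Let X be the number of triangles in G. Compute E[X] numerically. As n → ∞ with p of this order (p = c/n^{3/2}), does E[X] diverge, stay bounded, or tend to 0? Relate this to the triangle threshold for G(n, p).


Number of potential triangles: C(234, 3) = 2108184.
Each occurs with probability p³ ≈ (0.00111747)³ ≈ 1.39543180e-09.
By linearity: E[X] = C(234, 3)·p³ ≈ 2108184 · 1.39543180e-09 ≈ 0.002942.
Since α = 3/2 > 1, p = c/n^{3/2} = o(1/n) is below the triangle threshold p ~ 1/n. Asymptotically E[X] ~ (c³/6)·n^{3(1−α)} = (4³/6)·n^{-1.5} → 0, so by Markov's inequality G has no triangles w.h.p.

E[X] ≈ 0.002942; in regime p = Θ(1/n^{3/2}) E[X] tends to 0 (below the triangle threshold p ~ 1/n).


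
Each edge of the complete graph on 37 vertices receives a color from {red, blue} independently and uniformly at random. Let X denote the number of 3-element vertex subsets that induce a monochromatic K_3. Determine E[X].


Let X = Σ_S X_S over the C(37, 3) = 7770 subsets S of size 3, where X_S = 1 if the K_3 on S is monochromatic.
For a fixed S, the K_3 on S has C(3, 2) = 3 edges. P[all 3 edges red] = (1/2)^3, and likewise for blue, so P[monochromatic] = 2·(1/2)^3 = 2^{1 − 3} = 1/4.
By linearity of expectation: E[X] = C(37, 3) · 2^{1 − 3} = 7770 · 1/4 = 3885/2.
Numerically: E[X] ≈ 1942.500.

E[X] = C(37,3)·2^(1−C(3,2)) = 3885/2 ≈ 1942.500.


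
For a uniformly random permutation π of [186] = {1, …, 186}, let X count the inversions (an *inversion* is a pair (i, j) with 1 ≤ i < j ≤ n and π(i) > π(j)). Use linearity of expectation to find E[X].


Write X = Σ X_I over the C(186, 2) = 17205 pairs i < j, with X_I the indicator of one inversion.
There are 17205 indicators.
For each fixed pair i < j, the values π(i) and π(j) are two distinct elements of {1, …, 186} in uniformly random order; by symmetry P[π(i) > π(j)] = 1/2.
By linearity: E[X] = 17205 · (1/2) = C(186, 2) · (1/2) = 17205/2 = 17205/2 ≈ 8602.500.

E[X] = 17205/2 = 8602.500.


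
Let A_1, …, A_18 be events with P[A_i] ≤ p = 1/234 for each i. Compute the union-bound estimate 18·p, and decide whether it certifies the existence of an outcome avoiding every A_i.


Union bound: P[∪_{i=1}^{18} A_i] ≤ Σ_i P[A_i] ≤ 18·p = 18·(1/234) = 1/13.
Numerically: 1/13 ≈ 0.07692.
Is 1/13 < 1? YES.
Since P[∪ A_i] ≤ 1/13 < 1, the complement has P[∩ A_i^c] ≥ 1 − 1/13 = 12/13 > 0, so some outcome avoids every A_i.

18·p = 1/13 ≈ 0.07692; existence CERTIFIED by the union bound.


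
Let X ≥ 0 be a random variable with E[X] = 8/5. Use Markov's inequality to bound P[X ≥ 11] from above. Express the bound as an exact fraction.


μ = E[X] = 8/5, a = 11.
Markov: P[X ≥ 11] ≤ μ/a = (8/5)/11 = 8/55.
Numerically: ≈ 0.14545.
(Since a = 11 > μ = 1.60000, the bound 8/55 is < 1 and informative.)

P[X ≥ 11] ≤ 8/55 ≈ 0.14545.
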